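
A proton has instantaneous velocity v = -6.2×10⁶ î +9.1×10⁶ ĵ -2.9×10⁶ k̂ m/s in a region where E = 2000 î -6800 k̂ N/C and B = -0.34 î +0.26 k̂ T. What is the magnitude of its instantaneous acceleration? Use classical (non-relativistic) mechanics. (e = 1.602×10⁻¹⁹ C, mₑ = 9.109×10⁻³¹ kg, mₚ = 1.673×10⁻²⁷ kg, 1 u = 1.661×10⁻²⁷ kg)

|a| ≈ 4.48×10¹⁴ m/s²

v×B = (2.37×10⁶, 2.60×10⁶, 3.09×10⁶) N/C.
E + v×B = (2.37×10⁶, 2.60×10⁶, 3.09×10⁶) N/C.
F = q(E + v×B) = (1.602×10⁻¹⁹ C)·(2.37×10⁶, 2.60×10⁶, 3.09×10⁶) = (3.79×10⁻¹³, 4.16×10⁻¹³, 4.95×10⁻¹³) N.
|a| = |F|/m = 7.495×10⁻¹³/1.673×10⁻²⁷ ≈ 4.48×10¹⁴ m/s².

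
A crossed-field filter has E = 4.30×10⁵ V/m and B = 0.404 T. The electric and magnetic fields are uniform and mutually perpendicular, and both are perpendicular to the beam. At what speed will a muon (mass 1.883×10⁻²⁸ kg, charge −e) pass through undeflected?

v = 1.06×10⁶ m/s

Zero net Lorentz force requires |qE| = |q v×B|, i.e. E = vB.
v = E/B = 4.30×10⁵/0.404 = 1.06×10⁶ m/s.
The result is independent of the particle's charge and mass.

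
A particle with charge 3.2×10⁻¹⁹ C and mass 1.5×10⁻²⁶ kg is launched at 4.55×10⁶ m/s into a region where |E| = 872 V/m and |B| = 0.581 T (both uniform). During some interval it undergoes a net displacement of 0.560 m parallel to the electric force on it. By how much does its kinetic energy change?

ΔKE ≈ 1.56×10⁻¹⁶ J

The magnetic force is always ⟂ v and does no work; only the electric force changes KE.
ΔKE = F_E · d = |q|E d = (3.2×10⁻¹⁹)(872)(0.560) ≈ 1.56×10⁻¹⁶ J.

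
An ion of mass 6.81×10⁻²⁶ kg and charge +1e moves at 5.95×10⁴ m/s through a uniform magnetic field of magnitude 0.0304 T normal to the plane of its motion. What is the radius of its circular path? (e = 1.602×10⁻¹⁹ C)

r ≈ 0.832 m

The magnetic force provides the centripetal force: |q|vB = mv²/r.
r = mv/(|q|B) = (6.81×10⁻²⁶)(5.95×10⁴)/((1.602×10⁻¹⁹)(0.0304)) ≈ 0.832 m.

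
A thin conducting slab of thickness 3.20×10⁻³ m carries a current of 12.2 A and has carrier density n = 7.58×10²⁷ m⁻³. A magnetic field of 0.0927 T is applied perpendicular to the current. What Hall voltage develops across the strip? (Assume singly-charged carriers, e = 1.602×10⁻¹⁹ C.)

V_H ≈ 2.91×10⁻⁷ V

V_H = IB/(n e t).
V_H = (12.2)(0.0927)/((7.58×10²⁷)(1.602×10⁻¹⁹)(3.20×10⁻³)) ≈ 2.91×10⁻⁷ V.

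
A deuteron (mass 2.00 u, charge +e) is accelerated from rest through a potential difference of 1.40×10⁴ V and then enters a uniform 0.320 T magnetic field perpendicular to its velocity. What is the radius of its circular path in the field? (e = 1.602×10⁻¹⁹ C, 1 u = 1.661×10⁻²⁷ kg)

Acceleration: |q|V = ½mv² ⇒ v = √(2|q|V/m) = √(2·1.602×10⁻¹⁹·1.40×10⁴/3.322×10⁻²⁷) ≈ 1.162×10⁶ m/s.
In the field: r = mv/(|q|B) = (3.322×10⁻²⁷)(1.162×10⁶)/((1.602×10⁻¹⁹)(0.320)) ≈ 0.0753 m.

r ≈ 0.0753 m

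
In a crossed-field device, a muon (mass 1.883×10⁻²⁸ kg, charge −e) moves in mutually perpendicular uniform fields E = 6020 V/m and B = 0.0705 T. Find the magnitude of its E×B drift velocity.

v_d ≈ 8.54×10⁴ m/s

The E×B drift speed is v_d = E/B.
v_d = 6020/0.0705 = 8.54×10⁴ m/s.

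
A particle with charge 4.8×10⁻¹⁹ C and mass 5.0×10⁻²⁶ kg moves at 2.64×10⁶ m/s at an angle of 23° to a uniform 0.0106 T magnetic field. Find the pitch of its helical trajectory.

v∥ = v cosθ = 2.64×10⁶·cos23° ≈ 2.430×10⁶ m/s.
T = 2πm/(|q|B) = 2π(5.0×10⁻²⁶)/((4.8×10⁻¹⁹)(0.0106)) ≈ 6.175×10⁻⁵ s.
pitch = v∥ T = (2.430×10⁶)(6.175×10⁻⁵) ≈ 150 m.

p ≈ 150 m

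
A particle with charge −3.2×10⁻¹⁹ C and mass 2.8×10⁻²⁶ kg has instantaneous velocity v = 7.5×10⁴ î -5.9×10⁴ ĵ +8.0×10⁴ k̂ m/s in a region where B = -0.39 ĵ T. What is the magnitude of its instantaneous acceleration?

|a| ≈ 4.89×10¹¹ m/s²

v×B = (3.12×10⁴, 0, -2.92×10⁴) N/C.
F = q v×B = (−3.2×10⁻¹⁹ C)·(3.12×10⁴, 0, -2.92×10⁴) = (-9.98×10⁻¹⁵, 0, 9.36×10⁻¹⁵) N.
|a| = |F|/m = 1.369×10⁻¹⁴/2.8×10⁻²⁶ ≈ 4.89×10¹¹ m/s².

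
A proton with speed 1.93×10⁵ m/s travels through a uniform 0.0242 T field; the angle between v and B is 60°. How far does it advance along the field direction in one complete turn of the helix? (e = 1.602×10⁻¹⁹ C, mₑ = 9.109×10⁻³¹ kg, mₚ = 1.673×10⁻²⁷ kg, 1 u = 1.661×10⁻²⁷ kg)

v∥ = v cosθ = 1.93×10⁵·cos60° ≈ 9.650×10⁴ m/s.
T = 2πm/(|q|B) = 2π(1.673×10⁻²⁷)/((1.602×10⁻¹⁹)(0.0242)) ≈ 2.711×10⁻⁶ s.
pitch = v∥ T = (9.650×10⁴)(2.711×10⁻⁶) ≈ 0.262 m.

p ≈ 0.262 m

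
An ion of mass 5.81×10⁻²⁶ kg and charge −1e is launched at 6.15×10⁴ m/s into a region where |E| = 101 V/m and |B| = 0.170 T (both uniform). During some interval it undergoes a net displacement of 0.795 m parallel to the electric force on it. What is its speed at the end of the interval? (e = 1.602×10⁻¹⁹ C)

v_f ≈ 6.50×10⁴ m/s

B does no work; ΔKE = |q|E d.
½mv_f² = ½mv₀² + |q|Ed = ½(5.81×10⁻²⁶)(6.15×10⁴)² + (1.602×10⁻¹⁹)(101)(0.795) ≈ 1.099×10⁻¹⁶ J + 1.286×10⁻¹⁷ J ≈ 1.227×10⁻¹⁶ J.
v_f = √(2·1.227×10⁻¹⁶/5.81×10⁻²⁶) ≈ 6.50×10⁴ m/s.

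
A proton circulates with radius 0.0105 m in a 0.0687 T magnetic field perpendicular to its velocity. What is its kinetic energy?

KE ≈ 3.99×10⁻¹⁸ J

v = |q|Br/m, then KE = ½mv² = (qBr)²/(2m).
v = (1.602×10⁻¹⁹)(0.0687)(0.0105)/1.673×10⁻²⁷ ≈ 6.907×10⁴ m/s.
KE = ½(1.673×10⁻²⁷)(6.907×10⁴)² ≈ 3.99×10⁻¹⁸ J.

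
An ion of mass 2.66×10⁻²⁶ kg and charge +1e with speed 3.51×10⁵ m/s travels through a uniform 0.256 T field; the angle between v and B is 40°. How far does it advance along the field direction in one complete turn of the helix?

v∥ = v cosθ = 3.51×10⁵·cos40° ≈ 2.689×10⁵ m/s.
T = 2πm/(|q|B) = 2π(2.66×10⁻²⁶)/((1.602×10⁻¹⁹)(0.256)) ≈ 4.075×10⁻⁶ s.
pitch = v∥ T = (2.689×10⁵)(4.075×10⁻⁶) ≈ 1.10 m.

p ≈ 1.10 m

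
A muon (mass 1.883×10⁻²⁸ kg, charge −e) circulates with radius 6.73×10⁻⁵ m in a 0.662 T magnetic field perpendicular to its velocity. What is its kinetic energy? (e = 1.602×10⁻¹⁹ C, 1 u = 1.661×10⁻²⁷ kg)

KE ≈ 0.844 eV

v = |q|Br/m, then KE = ½mv² = (qBr)²/(2m).
v = (1.602×10⁻¹⁹)(0.662)(6.73×10⁻⁵)/1.883×10⁻²⁸ ≈ 3.790×10⁴ m/s.
KE = ½(1.883×10⁻²⁸)(3.790×10⁴)² ≈ 1.35×10⁻¹⁹ J = 0.844 eV.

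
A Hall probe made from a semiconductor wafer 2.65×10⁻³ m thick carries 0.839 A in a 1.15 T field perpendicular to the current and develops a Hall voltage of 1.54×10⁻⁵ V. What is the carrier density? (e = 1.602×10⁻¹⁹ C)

n ≈ 1.48×10²⁶ m⁻³

From V_H = IB/(n e t), n = IB/(V_H e t).
n = (0.839)(1.15)/((1.54×10⁻⁵)(1.602×10⁻¹⁹)(2.65×10⁻³)) ≈ 1.48×10²⁶ m⁻³.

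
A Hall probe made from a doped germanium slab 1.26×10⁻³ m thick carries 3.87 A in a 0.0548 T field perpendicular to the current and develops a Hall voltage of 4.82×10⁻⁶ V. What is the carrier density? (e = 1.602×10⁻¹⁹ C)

From V_H = IB/(n e t), n = IB/(V_H e t).
n = (3.87)(0.0548)/((4.82×10⁻⁶)(1.602×10⁻¹⁹)(1.26×10⁻³)) ≈ 2.18×10²⁶ m⁻³.

n ≈ 2.18×10²⁶ m⁻³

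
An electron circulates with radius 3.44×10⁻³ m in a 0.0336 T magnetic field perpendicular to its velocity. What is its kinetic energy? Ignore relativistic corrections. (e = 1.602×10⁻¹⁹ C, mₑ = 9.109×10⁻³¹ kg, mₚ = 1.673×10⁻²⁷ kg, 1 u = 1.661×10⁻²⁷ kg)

v = |q|Br/m, then KE = ½mv² = (qBr)²/(2m).
v = (1.602×10⁻¹⁹)(0.0336)(3.44×10⁻³)/9.109×10⁻³¹ ≈ 2.033×10⁷ m/s.
KE = ½(9.109×10⁻³¹)(2.033×10⁷)² ≈ 1.88×10⁻¹⁶ J.

KE ≈ 1.88×10⁻¹⁶ J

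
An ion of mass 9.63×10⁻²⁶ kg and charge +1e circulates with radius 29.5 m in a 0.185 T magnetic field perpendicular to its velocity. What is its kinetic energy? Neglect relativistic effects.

KE ≈ 3.97×10⁻¹² J

v = |q|Br/m, then KE = ½mv² = (qBr)²/(2m).
v = (1.602×10⁻¹⁹)(0.185)(29.5)/9.63×10⁻²⁶ ≈ 9.079×10⁶ m/s.
KE = ½(9.63×10⁻²⁶)(9.079×10⁶)² ≈ 3.97×10⁻¹² J.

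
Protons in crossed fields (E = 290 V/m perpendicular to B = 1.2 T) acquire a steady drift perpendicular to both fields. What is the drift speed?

v_d ≈ 240 m/s

In crossed fields the guiding centre drifts at v_d = |E×B|/B² = E/B, independent of charge and mass.
v_d = 290/1.2 = 240 m/s.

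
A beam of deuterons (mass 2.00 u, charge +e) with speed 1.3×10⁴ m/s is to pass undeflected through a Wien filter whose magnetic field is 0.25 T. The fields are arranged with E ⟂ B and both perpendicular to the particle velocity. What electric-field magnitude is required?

E = 3200 V/m

For straight-line motion qE = qvB, so E = vB.
E = 1.3×10⁴ × 0.25 = 3200 V/m.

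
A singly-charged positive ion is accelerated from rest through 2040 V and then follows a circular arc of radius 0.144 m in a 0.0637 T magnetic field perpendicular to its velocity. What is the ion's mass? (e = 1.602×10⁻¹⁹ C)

Combine |q|V = ½mv² and r = mv/(|q|B): eliminate v to get m = qB²r²/(2V).
m = (1.602×10⁻¹⁹)(0.0637)²(0.144)²/(2·2040) ≈ 3.30×10⁻²⁷ kg.

m ≈ 3.30×10⁻²⁷ kg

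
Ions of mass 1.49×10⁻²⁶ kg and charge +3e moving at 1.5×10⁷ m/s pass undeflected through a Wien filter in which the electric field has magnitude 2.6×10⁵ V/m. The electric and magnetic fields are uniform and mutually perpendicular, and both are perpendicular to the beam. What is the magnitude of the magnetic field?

Balance of forces in the selector: qE = qvB ⇒ B = E/v.
B = 2.6×10⁵/1.5×10⁷ = 0.017 T.

B = 0.017 T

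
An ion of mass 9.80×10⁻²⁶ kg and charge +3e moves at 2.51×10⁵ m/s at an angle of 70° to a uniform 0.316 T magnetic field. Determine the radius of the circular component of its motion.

r ≈ 0.152 m

v⊥ = v sinθ = 2.51×10⁵·sin70° ≈ 2.359×10⁵ m/s.
r = m v⊥/(|q|B) = (9.80×10⁻²⁶)(2.359×10⁵)/((4.806×10⁻¹⁹)(0.316)) ≈ 0.152 m.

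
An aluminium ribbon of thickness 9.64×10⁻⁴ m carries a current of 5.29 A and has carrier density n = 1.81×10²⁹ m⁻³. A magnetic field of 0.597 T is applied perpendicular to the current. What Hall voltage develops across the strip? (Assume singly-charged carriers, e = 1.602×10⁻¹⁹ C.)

V_H = IB/(n e t).
V_H = (5.29)(0.597)/((1.81×10²⁹)(1.602×10⁻¹⁹)(9.64×10⁻⁴)) ≈ 1.13×10⁻⁷ V.

V_H ≈ 1.13×10⁻⁷ V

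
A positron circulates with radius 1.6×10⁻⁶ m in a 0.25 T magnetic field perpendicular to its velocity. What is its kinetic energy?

v = |q|Br/m, then KE = ½mv² = (qBr)²/(2m).
v = (1.602×10⁻¹⁹)(0.25)(1.6×10⁻⁶)/9.109×10⁻³¹ ≈ 7.035×10⁴ m/s.
KE = ½(9.109×10⁻³¹)(7.035×10⁴)² ≈ 2.3×10⁻²¹ J.

KE ≈ 2.3×10⁻²¹ J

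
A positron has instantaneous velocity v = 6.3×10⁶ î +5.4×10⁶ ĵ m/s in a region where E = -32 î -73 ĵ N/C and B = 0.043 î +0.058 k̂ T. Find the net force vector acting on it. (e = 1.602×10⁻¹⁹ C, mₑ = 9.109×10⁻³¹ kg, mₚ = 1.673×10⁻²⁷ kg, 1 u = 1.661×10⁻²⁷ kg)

F ≈ (5.02×10⁻¹⁴, -5.85×10⁻¹⁴, -3.72×10⁻¹⁴) N

v×B = (3.13×10⁵, -3.65×10⁵, -2.32×10⁵) N/C.
E + v×B = (3.13×10⁵, -3.65×10⁵, -2.32×10⁵) N/C.
F = q(E + v×B) = (1.602×10⁻¹⁹ C)·(3.13×10⁵, -3.65×10⁵, -2.32×10⁵) = (5.02×10⁻¹⁴, -5.85×10⁻¹⁴, -3.72×10⁻¹⁴) N.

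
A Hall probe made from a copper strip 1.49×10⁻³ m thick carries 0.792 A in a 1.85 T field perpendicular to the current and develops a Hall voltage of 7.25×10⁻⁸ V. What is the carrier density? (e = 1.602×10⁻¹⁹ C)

n ≈ 8.47×10²⁸ m⁻³

From V_H = IB/(n e t), n = IB/(V_H e t).
n = (0.792)(1.85)/((7.25×10⁻⁸)(1.602×10⁻¹⁹)(1.49×10⁻³)) ≈ 8.47×10²⁸ m⁻³.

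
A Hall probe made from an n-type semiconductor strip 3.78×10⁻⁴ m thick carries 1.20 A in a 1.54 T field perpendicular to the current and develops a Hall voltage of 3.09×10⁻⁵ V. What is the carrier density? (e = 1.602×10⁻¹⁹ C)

From V_H = IB/(n e t), n = IB/(V_H e t).
n = (1.20)(1.54)/((3.09×10⁻⁵)(1.602×10⁻¹⁹)(3.78×10⁻⁴)) ≈ 9.88×10²⁶ m⁻³.

n ≈ 9.88×10²⁶ m⁻³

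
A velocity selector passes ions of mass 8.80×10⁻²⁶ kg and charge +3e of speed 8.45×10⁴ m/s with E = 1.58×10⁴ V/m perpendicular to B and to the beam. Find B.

B = 0.187 T

Balance of forces in the selector: qE = qvB ⇒ B = E/v.
B = 1.58×10⁴/8.45×10⁴ = 0.187 T.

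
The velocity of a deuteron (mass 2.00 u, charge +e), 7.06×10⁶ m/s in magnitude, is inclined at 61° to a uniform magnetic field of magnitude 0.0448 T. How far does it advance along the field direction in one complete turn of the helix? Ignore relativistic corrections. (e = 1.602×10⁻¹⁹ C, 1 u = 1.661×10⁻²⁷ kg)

v∥ = v cosθ = 7.06×10⁶·cos61° ≈ 3.423×10⁶ m/s.
T = 2πm/(|q|B) = 2π(3.322×10⁻²⁷)/((1.602×10⁻¹⁹)(0.0448)) ≈ 2.908×10⁻⁶ s.
pitch = v∥ T = (3.423×10⁶)(2.908×10⁻⁶) ≈ 9.95 m.

p ≈ 9.95 m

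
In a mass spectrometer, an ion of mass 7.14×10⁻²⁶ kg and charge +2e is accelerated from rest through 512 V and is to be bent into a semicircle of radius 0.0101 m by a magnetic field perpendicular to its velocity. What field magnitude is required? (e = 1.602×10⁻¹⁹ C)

v = √(2|q|V/m) = √(2·3.204×10⁻¹⁹·512/7.14×10⁻²⁶) ≈ 6.779×10⁴ m/s.
B = mv/(|q|r) = (7.14×10⁻²⁶)(6.779×10⁴)/((3.204×10⁻¹⁹)(0.0101)) ≈ 1.50 T.

B ≈ 1.50 T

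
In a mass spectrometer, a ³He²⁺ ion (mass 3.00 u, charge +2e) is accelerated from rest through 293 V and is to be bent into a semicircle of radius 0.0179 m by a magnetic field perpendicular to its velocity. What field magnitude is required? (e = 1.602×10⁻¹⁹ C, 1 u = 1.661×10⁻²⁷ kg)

v = √(2|q|V/m) = √(2·3.204×10⁻¹⁹·293/4.983×10⁻²⁷) ≈ 1.941×10⁵ m/s.
B = mv/(|q|r) = (4.983×10⁻²⁷)(1.941×10⁵)/((3.204×10⁻¹⁹)(0.0179)) ≈ 0.169 T.

B ≈ 0.169 T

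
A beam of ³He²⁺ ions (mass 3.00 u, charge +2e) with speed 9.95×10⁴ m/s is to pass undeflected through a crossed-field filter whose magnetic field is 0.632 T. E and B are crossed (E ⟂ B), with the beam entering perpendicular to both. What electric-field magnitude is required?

For straight-line motion qE = qvB, so E = vB.
E = 9.95×10⁴ × 0.632 = 6.29×10⁴ V/m.

E = 6.29×10⁴ V/m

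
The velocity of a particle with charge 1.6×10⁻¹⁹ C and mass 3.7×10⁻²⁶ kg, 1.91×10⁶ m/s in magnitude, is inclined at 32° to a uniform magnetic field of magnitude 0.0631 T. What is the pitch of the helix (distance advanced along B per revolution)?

p ≈ 37.3 m

v∥ = v cosθ = 1.91×10⁶·cos32° ≈ 1.620×10⁶ m/s.
T = 2πm/(|q|B) = 2π(3.7×10⁻²⁶)/((1.6×10⁻¹⁹)(0.0631)) ≈ 2.303×10⁻⁵ s.
pitch = v∥ T = (1.620×10⁶)(2.303×10⁻⁵) ≈ 37.3 m.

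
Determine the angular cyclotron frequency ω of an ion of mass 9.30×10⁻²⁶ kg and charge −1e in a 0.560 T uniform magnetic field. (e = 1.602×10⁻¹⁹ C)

ω ≈ 9.65×10⁵ rad/s

ω = |q|B/m.
ω = (1.602×10⁻¹⁹)(0.560)/9.30×10⁻²⁶ ≈ 9.65×10⁵ rad/s.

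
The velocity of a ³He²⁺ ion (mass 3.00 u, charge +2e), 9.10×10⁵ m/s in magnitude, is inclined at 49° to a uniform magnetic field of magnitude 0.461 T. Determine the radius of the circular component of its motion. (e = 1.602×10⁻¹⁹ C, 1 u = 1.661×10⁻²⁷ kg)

v⊥ = v sinθ = 9.10×10⁵·sin49° ≈ 6.868×10⁵ m/s.
r = m v⊥/(|q|B) = (4.983×10⁻²⁷)(6.868×10⁵)/((3.204×10⁻¹⁹)(0.461)) ≈ 0.0232 m.

r ≈ 0.0232 m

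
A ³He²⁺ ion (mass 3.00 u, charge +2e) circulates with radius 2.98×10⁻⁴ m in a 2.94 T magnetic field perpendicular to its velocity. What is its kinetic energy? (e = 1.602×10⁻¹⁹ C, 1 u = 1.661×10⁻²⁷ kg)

v = |q|Br/m, then KE = ½mv² = (qBr)²/(2m).
v = (3.204×10⁻¹⁹)(2.94)(2.98×10⁻⁴)/4.983×10⁻²⁷ ≈ 5.633×10⁴ m/s.
KE = ½(4.983×10⁻²⁷)(5.633×10⁴)² ≈ 7.91×10⁻¹⁸ J = 49.4 eV.

KE ≈ 49.4 eV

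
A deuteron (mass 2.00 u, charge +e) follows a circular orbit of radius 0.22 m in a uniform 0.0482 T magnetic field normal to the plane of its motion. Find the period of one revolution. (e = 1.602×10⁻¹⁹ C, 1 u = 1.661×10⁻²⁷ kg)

T ≈ 2.70×10⁻⁶ s

The cyclotron period depends only on m, q, B: T = 2πm/(|q|B).
T = 2π(3.322×10⁻²⁷)/((1.602×10⁻¹⁹)(0.0482)) ≈ 2.70×10⁻⁶ s.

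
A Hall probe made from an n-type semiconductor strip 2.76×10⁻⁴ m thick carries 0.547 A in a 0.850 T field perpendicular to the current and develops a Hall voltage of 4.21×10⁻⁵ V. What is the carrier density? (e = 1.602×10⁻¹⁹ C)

n ≈ 2.50×10²⁶ m⁻³

From V_H = IB/(n e t), n = IB/(V_H e t).
n = (0.547)(0.850)/((4.21×10⁻⁵)(1.602×10⁻¹⁹)(2.76×10⁻⁴)) ≈ 2.50×10²⁶ m⁻³.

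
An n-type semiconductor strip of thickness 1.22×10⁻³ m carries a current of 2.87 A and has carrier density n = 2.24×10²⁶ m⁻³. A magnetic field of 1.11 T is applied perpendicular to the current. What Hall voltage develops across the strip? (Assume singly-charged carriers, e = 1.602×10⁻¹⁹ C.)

V_H = IB/(n e t).
V_H = (2.87)(1.11)/((2.24×10²⁶)(1.602×10⁻¹⁹)(1.22×10⁻³)) ≈ 7.28×10⁻⁵ V.

V_H ≈ 7.28×10⁻⁵ V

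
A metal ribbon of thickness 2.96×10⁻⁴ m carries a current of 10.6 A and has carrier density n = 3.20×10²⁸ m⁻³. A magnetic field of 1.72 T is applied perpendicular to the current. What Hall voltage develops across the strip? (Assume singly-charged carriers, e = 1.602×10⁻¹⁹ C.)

V_H ≈ 1.20×10⁻⁵ V

V_H = IB/(n e t).
V_H = (10.6)(1.72)/((3.20×10²⁸)(1.602×10⁻¹⁹)(2.96×10⁻⁴)) ≈ 1.20×10⁻⁵ V.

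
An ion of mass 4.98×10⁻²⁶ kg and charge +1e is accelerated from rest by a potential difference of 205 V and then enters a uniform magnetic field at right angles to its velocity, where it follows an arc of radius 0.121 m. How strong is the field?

B ≈ 0.0933 T

v = √(2|q|V/m) = √(2·1.602×10⁻¹⁹·205/4.98×10⁻²⁶) ≈ 3.632×10⁴ m/s.
B = mv/(|q|r) = (4.98×10⁻²⁶)(3.632×10⁴)/((1.602×10⁻¹⁹)(0.121)) ≈ 0.0933 T.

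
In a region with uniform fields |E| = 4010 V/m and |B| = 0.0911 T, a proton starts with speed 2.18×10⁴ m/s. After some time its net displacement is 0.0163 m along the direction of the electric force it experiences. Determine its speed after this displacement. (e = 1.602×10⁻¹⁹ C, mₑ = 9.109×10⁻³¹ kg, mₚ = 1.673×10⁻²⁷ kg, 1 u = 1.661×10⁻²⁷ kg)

v_f ≈ 1.14×10⁵ m/s

B does no work; ΔKE = |q|E d.
½mv_f² = ½mv₀² + |q|Ed = ½(1.673×10⁻²⁷)(2.18×10⁴)² + (1.602×10⁻¹⁹)(4010)(0.0163) ≈ 3.975×10⁻¹⁹ J + 1.047×10⁻¹⁷ J ≈ 1.087×10⁻¹⁷ J.
v_f = √(2·1.087×10⁻¹⁷/1.673×10⁻²⁷) ≈ 1.14×10⁵ m/s.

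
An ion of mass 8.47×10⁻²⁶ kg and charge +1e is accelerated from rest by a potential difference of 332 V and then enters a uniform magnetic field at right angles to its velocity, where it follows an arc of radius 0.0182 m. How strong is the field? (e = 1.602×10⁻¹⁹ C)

B ≈ 1.03 T

v = √(2|q|V/m) = √(2·1.602×10⁻¹⁹·332/8.47×10⁻²⁶) ≈ 3.544×10⁴ m/s.
B = mv/(|q|r) = (8.47×10⁻²⁶)(3.544×10⁴)/((1.602×10⁻¹⁹)(0.0182)) ≈ 1.03 T.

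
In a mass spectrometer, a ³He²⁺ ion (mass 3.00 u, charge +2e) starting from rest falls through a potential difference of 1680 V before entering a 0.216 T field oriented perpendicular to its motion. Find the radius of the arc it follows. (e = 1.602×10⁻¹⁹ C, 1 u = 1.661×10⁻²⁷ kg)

r ≈ 0.0335 m

Acceleration: |q|V = ½mv² ⇒ v = √(2|q|V/m) = √(2·3.204×10⁻¹⁹·1680/4.983×10⁻²⁷) ≈ 4.648×10⁵ m/s.
In the field: r = mv/(|q|B) = (4.983×10⁻²⁷)(4.648×10⁵)/((3.204×10⁻¹⁹)(0.216)) ≈ 0.0335 m.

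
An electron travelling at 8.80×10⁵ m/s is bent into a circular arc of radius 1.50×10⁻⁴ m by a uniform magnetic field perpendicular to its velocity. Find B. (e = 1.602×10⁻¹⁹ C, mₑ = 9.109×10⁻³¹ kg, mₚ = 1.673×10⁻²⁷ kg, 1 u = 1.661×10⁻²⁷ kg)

From |q|vB = mv²/r, B = mv/(|q|r).
B = (9.109×10⁻³¹)(8.80×10⁵)/((1.602×10⁻¹⁹)(1.50×10⁻⁴)) ≈ 0.0334 T.

B ≈ 0.0334 T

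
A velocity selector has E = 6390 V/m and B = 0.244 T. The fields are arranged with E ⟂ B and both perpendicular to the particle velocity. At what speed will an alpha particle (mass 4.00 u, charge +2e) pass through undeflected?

v = 2.62×10⁴ m/s

Straight-line motion ⇒ electric and magnetic forces cancel, so E = vB.
v = E/B = 6390/0.244 = 2.62×10⁴ m/s.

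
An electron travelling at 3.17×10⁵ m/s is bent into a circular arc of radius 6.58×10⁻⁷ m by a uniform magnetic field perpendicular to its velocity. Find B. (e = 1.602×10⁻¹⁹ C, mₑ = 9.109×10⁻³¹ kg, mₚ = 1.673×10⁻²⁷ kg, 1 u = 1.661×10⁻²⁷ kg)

B ≈ 2.74 T

From |q|vB = mv²/r, B = mv/(|q|r).
B = (9.109×10⁻³¹)(3.17×10⁵)/((1.602×10⁻¹⁹)(6.58×10⁻⁷)) ≈ 2.74 T.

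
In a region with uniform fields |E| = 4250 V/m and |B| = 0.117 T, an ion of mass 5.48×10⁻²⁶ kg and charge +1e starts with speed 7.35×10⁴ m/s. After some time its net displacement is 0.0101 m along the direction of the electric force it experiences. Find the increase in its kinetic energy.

ΔKE ≈ 6.88×10⁻¹⁸ J

The magnetic force is always ⟂ v and does no work; only the electric force changes KE.
ΔKE = F_E · d = |q|E d = (1.602×10⁻¹⁹)(4250)(0.0101) ≈ 6.88×10⁻¹⁸ J.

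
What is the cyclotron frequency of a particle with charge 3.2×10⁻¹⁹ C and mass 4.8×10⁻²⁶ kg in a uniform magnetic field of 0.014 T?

f ≈ 1.5×10⁴ Hz

f = |q|B/(2πm).
f = (3.2×10⁻¹⁹)(0.014)/(2π·4.8×10⁻²⁶) ≈ 1.5×10⁴ Hz.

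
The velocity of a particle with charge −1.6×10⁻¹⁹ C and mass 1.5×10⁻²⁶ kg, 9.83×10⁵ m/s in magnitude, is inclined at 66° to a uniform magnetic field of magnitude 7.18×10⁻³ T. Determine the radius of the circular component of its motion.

v⊥ = v sinθ = 9.83×10⁵·sin66° ≈ 8.980×10⁵ m/s.
r = m v⊥/(|q|B) = (1.5×10⁻²⁶)(8.980×10⁵)/((1.6×10⁻¹⁹)(7.18×10⁻³)) ≈ 11.7 m.

r ≈ 11.7 m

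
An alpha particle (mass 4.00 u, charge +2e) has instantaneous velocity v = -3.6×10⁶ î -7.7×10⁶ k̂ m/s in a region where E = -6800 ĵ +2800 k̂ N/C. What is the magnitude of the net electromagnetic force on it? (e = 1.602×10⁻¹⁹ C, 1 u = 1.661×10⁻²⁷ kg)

Only an electric field acts, so F = qE = (3.204×10⁻¹⁹ C)·(0, -6800, 2800) = (0, -2.18×10⁻¹⁵, 8.97×10⁻¹⁶) N.
|F| = 2.36×10⁻¹⁵ N.

|F| ≈ 2.36×10⁻¹⁵ N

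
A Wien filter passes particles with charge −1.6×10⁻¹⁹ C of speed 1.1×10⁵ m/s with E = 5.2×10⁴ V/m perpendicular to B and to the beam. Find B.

Balance of forces in the selector: qE = qvB ⇒ B = E/v.
B = 5.2×10⁴/1.1×10⁵ = 0.47 T.

B = 0.47 T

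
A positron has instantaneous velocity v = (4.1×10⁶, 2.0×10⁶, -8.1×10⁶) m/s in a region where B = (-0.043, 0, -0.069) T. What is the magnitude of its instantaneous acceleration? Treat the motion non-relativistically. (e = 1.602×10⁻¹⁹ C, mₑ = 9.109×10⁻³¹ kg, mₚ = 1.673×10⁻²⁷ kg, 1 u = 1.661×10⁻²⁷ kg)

|a| ≈ 1.15×10¹⁷ m/s²

v×B = (-1.38×10⁵, 6.31×10⁵, 8.60×10⁴) N/C.
F = q v×B = (1.602×10⁻¹⁹ C)·(-1.38×10⁵, 6.31×10⁵, 8.60×10⁴) = (-2.21×10⁻¹⁴, 1.01×10⁻¹³, 1.38×10⁻¹⁴) N.
|a| = |F|/m = 1.044×10⁻¹³/9.109×10⁻³¹ ≈ 1.15×10¹⁷ m/s².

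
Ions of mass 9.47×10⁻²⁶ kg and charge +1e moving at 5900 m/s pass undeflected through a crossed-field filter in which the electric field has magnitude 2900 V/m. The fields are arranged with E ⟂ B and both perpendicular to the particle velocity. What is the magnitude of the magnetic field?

Balance of forces in the selector: qE = qvB ⇒ B = E/v.
B = 2900/5900 = 0.49 T.

B = 0.49 T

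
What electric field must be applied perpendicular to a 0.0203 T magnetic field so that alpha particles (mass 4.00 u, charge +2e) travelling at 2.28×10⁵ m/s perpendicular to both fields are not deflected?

E = 4630 V/m

For straight-line motion qE = qvB, so E = vB.
E = 2.28×10⁵ × 0.0203 = 4630 V/m.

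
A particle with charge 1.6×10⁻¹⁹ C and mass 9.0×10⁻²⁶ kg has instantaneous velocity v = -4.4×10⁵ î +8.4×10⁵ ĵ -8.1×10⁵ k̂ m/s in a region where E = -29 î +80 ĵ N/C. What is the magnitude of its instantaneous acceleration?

|a| ≈ 1.51×10⁸ m/s²

Only an electric field acts, so F = qE = (1.6×10⁻¹⁹ C)·(-29.0, 80.0, 0) = (-4.64×10⁻¹⁸, 1.28×10⁻¹⁷, 0) N.
|a| = |F|/m = 1.362×10⁻¹⁷/9.0×10⁻²⁶ ≈ 1.51×10⁸ m/s².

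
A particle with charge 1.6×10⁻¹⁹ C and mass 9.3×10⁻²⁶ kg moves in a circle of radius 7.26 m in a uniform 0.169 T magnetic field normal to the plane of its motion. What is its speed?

From |q|vB = mv²/r, v = |q|Br/m.
v = (1.6×10⁻¹⁹)(0.169)(7.26)/9.3×10⁻²⁶ ≈ 2.11×10⁶ m/s.

v ≈ 2.11×10⁶ m/s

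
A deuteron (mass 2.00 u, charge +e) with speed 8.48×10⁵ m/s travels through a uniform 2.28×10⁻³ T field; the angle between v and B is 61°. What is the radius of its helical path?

r ≈ 6.75 m

v⊥ = v sinθ = 8.48×10⁵·sin61° ≈ 7.417×10⁵ m/s.
r = m v⊥/(|q|B) = (3.322×10⁻²⁷)(7.417×10⁵)/((1.602×10⁻¹⁹)(2.28×10⁻³)) ≈ 6.75 m.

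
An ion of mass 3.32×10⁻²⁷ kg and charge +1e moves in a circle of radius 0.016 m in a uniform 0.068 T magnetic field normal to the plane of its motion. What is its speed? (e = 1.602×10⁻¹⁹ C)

From |q|vB = mv²/r, v = |q|Br/m.
v = (1.602×10⁻¹⁹)(0.068)(0.016)/3.32×10⁻²⁷ ≈ 5.2×10⁴ m/s.

v ≈ 5.2×10⁴ m/s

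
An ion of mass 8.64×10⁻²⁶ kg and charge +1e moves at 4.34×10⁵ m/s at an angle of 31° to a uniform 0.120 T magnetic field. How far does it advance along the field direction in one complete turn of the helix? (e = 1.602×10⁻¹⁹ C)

p ≈ 10.5 m

v∥ = v cosθ = 4.34×10⁵·cos31° ≈ 3.720×10⁵ m/s.
T = 2πm/(|q|B) = 2π(8.64×10⁻²⁶)/((1.602×10⁻¹⁹)(0.120)) ≈ 2.824×10⁻⁵ s.
pitch = v∥ T = (3.720×10⁵)(2.824×10⁻⁵) ≈ 10.5 m.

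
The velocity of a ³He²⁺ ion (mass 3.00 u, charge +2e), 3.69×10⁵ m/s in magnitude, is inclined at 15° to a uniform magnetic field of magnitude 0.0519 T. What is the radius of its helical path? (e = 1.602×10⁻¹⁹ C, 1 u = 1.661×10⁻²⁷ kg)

v⊥ = v sinθ = 3.69×10⁵·sin15° ≈ 9.550×10⁴ m/s.
r = m v⊥/(|q|B) = (4.983×10⁻²⁷)(9.550×10⁴)/((3.204×10⁻¹⁹)(0.0519)) ≈ 0.0286 m.

r ≈ 0.0286 m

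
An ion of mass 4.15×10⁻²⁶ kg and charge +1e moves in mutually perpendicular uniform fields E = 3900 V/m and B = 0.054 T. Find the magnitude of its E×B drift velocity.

v_d ≈ 7.2×10⁴ m/s

The E×B drift speed is v_d = E/B.
v_d = 3900/0.054 = 7.2×10⁴ m/s.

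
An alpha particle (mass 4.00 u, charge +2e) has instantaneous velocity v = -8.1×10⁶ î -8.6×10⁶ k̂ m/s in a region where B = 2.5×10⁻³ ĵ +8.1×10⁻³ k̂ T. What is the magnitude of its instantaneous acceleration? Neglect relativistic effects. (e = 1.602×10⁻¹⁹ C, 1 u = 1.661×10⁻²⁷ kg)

|a| ≈ 3.47×10¹² m/s²

v×B = (2.15×10⁴, 6.56×10⁴, -2.02×10⁴) N/C.
F = q v×B = (3.204×10⁻¹⁹ C)·(2.15×10⁴, 6.56×10⁴, -2.02×10⁴) = (6.89×10⁻¹⁵, 2.10×10⁻¹⁴, -6.49×10⁻¹⁵) N.
|a| = |F|/m = 2.305×10⁻¹⁴/6.644×10⁻²⁷ ≈ 3.47×10¹² m/s².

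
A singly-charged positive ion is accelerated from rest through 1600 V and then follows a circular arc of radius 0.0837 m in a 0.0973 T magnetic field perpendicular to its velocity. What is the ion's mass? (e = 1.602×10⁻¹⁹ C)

Combine |q|V = ½mv² and r = mv/(|q|B): eliminate v to get m = qB²r²/(2V).
m = (1.602×10⁻¹⁹)(0.0973)²(0.0837)²/(2·1600) ≈ 3.32×10⁻²⁷ kg.

m ≈ 3.32×10⁻²⁷ kg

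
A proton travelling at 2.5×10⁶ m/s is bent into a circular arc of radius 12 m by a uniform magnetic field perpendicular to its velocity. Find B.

B ≈ 2.2×10⁻³ T

From |q|vB = mv²/r, B = mv/(|q|r).
B = (1.673×10⁻²⁷)(2.5×10⁶)/((1.602×10⁻¹⁹)(12)) ≈ 2.2×10⁻³ T.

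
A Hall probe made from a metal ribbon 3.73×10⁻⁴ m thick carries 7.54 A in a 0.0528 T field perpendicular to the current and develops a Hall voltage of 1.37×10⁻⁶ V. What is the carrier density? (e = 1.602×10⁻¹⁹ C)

From V_H = IB/(n e t), n = IB/(V_H e t).
n = (7.54)(0.0528)/((1.37×10⁻⁶)(1.602×10⁻¹⁹)(3.73×10⁻⁴)) ≈ 4.86×10²⁷ m⁻³.

n ≈ 4.86×10²⁷ m⁻³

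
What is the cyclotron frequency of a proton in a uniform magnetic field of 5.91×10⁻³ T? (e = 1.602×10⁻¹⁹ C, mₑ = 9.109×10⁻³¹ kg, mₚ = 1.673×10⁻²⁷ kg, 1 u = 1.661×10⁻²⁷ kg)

f = |q|B/(2πm).
f = (1.602×10⁻¹⁹)(5.91×10⁻³)/(2π·1.673×10⁻²⁷) ≈ 9.01×10⁴ Hz.

f ≈ 9.01×10⁴ Hz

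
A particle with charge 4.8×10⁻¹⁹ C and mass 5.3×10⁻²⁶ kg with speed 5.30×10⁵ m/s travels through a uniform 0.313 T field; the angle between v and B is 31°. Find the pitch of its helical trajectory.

v∥ = v cosθ = 5.30×10⁵·cos31° ≈ 4.543×10⁵ m/s.
T = 2πm/(|q|B) = 2π(5.3×10⁻²⁶)/((4.8×10⁻¹⁹)(0.313)) ≈ 2.217×10⁻⁶ s.
pitch = v∥ T = (4.543×10⁵)(2.217×10⁻⁶) ≈ 1.01 m.

p ≈ 1.01 m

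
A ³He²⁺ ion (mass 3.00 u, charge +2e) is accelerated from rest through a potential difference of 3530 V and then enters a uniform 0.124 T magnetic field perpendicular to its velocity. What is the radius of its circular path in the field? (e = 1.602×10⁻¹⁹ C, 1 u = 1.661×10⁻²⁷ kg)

r ≈ 0.0845 m

Acceleration: |q|V = ½mv² ⇒ v = √(2|q|V/m) = √(2·3.204×10⁻¹⁹·3530/4.983×10⁻²⁷) ≈ 6.738×10⁵ m/s.
In the field: r = mv/(|q|B) = (4.983×10⁻²⁷)(6.738×10⁵)/((3.204×10⁻¹⁹)(0.124)) ≈ 0.0845 m.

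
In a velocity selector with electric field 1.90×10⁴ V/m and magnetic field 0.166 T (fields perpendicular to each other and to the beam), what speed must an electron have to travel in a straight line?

For undeflected motion the electric and magnetic forces balance: qE = qvB.
v = E/B = 1.90×10⁴/0.166 = 1.14×10⁵ m/s.
The result is independent of the particle's charge and mass.

v = 1.14×10⁵ m/s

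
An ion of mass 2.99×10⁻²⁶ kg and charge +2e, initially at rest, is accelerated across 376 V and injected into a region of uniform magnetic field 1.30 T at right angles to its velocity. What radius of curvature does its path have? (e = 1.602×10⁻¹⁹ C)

r ≈ 6.44×10⁻³ m

Acceleration: |q|V = ½mv² ⇒ v = √(2|q|V/m) = √(2·3.204×10⁻¹⁹·376/2.99×10⁻²⁶) ≈ 8.977×10⁴ m/s.
In the field: r = mv/(|q|B) = (2.99×10⁻²⁶)(8.977×10⁴)/((3.204×10⁻¹⁹)(1.30)) ≈ 6.44×10⁻³ m.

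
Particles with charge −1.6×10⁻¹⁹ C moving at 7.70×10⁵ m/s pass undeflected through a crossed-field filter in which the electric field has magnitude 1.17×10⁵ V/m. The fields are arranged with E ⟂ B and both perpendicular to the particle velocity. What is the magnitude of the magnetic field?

Balance of forces in the selector: qE = qvB ⇒ B = E/v.
B = 1.17×10⁵/7.70×10⁵ = 0.152 T.

B = 0.152 T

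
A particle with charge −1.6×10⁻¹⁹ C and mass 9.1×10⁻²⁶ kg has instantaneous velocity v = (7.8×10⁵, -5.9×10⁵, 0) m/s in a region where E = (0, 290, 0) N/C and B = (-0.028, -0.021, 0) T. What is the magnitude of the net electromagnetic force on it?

v×B = (0, 0, -3.29×10⁴) N/C.
E + v×B = (0, 290, -3.29×10⁴) N/C.
F = q(E + v×B) = (−1.6×10⁻¹⁹ C)·(0, 290, -3.29×10⁴) = (0, -4.64×10⁻¹⁷, 5.26×10⁻¹⁵) N.
|F| = 5.26×10⁻¹⁵ N.

|F| ≈ 5.26×10⁻¹⁵ N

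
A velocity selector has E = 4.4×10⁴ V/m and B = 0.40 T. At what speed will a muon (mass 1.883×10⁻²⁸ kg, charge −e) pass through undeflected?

v = 1.1×10⁵ m/s

Straight-line motion ⇒ electric and magnetic forces cancel, so E = vB.
v = E/B = 4.4×10⁴/0.40 = 1.1×10⁵ m/s.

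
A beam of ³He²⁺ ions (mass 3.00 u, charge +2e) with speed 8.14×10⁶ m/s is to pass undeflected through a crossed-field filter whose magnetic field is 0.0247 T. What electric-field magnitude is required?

E = 2.01×10⁵ V/m

For straight-line motion qE = qvB, so E = vB.
E = 8.14×10⁶ × 0.0247 = 2.01×10⁵ V/m.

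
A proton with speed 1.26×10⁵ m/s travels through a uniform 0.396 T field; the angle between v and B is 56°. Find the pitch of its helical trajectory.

p ≈ 0.0117 m

v∥ = v cosθ = 1.26×10⁵·cos56° ≈ 7.046×10⁴ m/s.
T = 2πm/(|q|B) = 2π(1.673×10⁻²⁷)/((1.602×10⁻¹⁹)(0.396)) ≈ 1.657×10⁻⁷ s.
pitch = v∥ T = (7.046×10⁴)(1.657×10⁻⁷) ≈ 0.0117 m.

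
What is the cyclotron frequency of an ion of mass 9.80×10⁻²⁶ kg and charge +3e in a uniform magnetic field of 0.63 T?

f ≈ 4.9×10⁵ Hz

f = |q|B/(2πm).
f = (4.806×10⁻¹⁹)(0.63)/(2π·9.80×10⁻²⁶) ≈ 4.9×10⁵ Hz.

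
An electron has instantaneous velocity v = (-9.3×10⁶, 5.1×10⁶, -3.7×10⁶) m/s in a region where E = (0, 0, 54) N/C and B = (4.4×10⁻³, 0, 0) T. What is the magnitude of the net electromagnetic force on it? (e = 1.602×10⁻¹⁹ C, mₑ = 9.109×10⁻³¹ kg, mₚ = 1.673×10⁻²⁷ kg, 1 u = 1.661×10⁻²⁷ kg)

|F| ≈ 4.43×10⁻¹⁵ N

v×B = (0, -1.63×10⁴, -2.24×10⁴) N/C.
E + v×B = (0, -1.63×10⁴, -2.24×10⁴) N/C.
F = q(E + v×B) = (−1.602×10⁻¹⁹ C)·(0, -1.63×10⁴, -2.24×10⁴) = (0, 2.61×10⁻¹⁵, 3.59×10⁻¹⁵) N.
|F| = 4.43×10⁻¹⁵ N.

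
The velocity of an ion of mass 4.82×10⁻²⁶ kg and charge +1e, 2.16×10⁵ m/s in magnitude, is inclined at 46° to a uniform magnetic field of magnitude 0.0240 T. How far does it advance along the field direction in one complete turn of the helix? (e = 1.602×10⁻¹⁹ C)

p ≈ 11.8 m

v∥ = v cosθ = 2.16×10⁵·cos46° ≈ 1.500×10⁵ m/s.
T = 2πm/(|q|B) = 2π(4.82×10⁻²⁶)/((1.602×10⁻¹⁹)(0.0240)) ≈ 7.877×10⁻⁵ s.
pitch = v∥ T = (1.500×10⁵)(7.877×10⁻⁵) ≈ 11.8 m.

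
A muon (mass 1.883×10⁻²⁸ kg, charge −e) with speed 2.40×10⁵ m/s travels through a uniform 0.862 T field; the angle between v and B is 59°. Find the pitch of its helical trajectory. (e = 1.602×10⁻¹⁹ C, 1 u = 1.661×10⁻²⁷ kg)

v∥ = v cosθ = 2.40×10⁵·cos59° ≈ 1.236×10⁵ m/s.
T = 2πm/(|q|B) = 2π(1.883×10⁻²⁸)/((1.602×10⁻¹⁹)(0.862)) ≈ 8.568×10⁻⁹ s.
pitch = v∥ T = (1.236×10⁵)(8.568×10⁻⁹) ≈ 1.06×10⁻³ m.

p ≈ 1.06×10⁻³ m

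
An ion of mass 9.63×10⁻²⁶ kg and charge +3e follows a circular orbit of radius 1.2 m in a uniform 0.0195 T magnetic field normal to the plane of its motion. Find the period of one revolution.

The cyclotron period depends only on m, q, B: T = 2πm/(|q|B).
T = 2π(9.63×10⁻²⁶)/((4.806×10⁻¹⁹)(0.0195)) ≈ 6.46×10⁻⁵ s.

T ≈ 6.46×10⁻⁵ s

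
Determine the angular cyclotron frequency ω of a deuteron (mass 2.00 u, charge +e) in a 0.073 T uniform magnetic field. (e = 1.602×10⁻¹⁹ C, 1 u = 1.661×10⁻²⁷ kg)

ω = |q|B/m.
ω = (1.602×10⁻¹⁹)(0.073)/3.322×10⁻²⁷ ≈ 3.5×10⁶ rad/s.

ω ≈ 3.5×10⁶ rad/s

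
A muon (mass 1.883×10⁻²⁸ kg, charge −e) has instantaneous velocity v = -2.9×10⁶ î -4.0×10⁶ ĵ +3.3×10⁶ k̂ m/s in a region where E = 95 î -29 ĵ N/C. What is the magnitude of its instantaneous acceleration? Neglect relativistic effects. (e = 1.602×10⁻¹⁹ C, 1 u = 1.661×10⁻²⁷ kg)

|a| ≈ 8.45×10¹⁰ m/s²

Only an electric field acts, so F = qE = (−1.602×10⁻¹⁹ C)·(95.0, -29.0, 0) = (-1.52×10⁻¹⁷, 4.65×10⁻¹⁸, 0) N.
|a| = |F|/m = 1.591×10⁻¹⁷/1.883×10⁻²⁸ ≈ 8.45×10¹⁰ m/s².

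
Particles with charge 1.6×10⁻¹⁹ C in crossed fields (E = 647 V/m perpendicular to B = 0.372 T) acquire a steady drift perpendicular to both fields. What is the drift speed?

v_d ≈ 1740 m/s

The E×B drift speed is v_d = E/B.
v_d = 647/0.372 = 1740 m/s.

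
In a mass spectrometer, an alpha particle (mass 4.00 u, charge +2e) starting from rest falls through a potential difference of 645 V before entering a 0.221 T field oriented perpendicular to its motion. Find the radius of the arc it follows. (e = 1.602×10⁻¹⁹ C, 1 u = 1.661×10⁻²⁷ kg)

r ≈ 0.0234 m

Acceleration: |q|V = ½mv² ⇒ v = √(2|q|V/m) = √(2·3.204×10⁻¹⁹·645/6.644×10⁻²⁷) ≈ 2.494×10⁵ m/s.
In the field: r = mv/(|q|B) = (6.644×10⁻²⁷)(2.494×10⁵)/((3.204×10⁻¹⁹)(0.221)) ≈ 0.0234 m.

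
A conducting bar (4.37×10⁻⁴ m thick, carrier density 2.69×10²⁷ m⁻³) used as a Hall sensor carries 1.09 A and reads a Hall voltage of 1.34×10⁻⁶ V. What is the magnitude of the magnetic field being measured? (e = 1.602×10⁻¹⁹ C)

From V_H = IB/(n e t), B = V_H n e t / I.
B = (1.34×10⁻⁶)(2.69×10²⁷)(1.602×10⁻¹⁹)(4.37×10⁻⁴)/1.09 ≈ 0.232 T.

B ≈ 0.232 T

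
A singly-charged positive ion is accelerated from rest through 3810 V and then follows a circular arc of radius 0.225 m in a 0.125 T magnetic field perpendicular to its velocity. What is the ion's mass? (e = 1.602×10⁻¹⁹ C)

m ≈ 1.66×10⁻²⁶ kg

Combine |q|V = ½mv² and r = mv/(|q|B): eliminate v to get m = qB²r²/(2V).
m = (1.602×10⁻¹⁹)(0.125)²(0.225)²/(2·3810) ≈ 1.66×10⁻²⁶ kg.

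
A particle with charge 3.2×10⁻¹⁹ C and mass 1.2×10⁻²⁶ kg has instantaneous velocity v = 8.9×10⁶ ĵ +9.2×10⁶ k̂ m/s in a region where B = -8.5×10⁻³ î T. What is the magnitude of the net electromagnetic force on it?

|F| ≈ 3.48×10⁻¹⁴ N

v×B = (0, -7.82×10⁴, 7.56×10⁴) N/C.
F = q v×B = (3.2×10⁻¹⁹ C)·(0, -7.82×10⁴, 7.56×10⁴) = (0, -2.50×10⁻¹⁴, 2.42×10⁻¹⁴) N.
|F| = 3.48×10⁻¹⁴ N.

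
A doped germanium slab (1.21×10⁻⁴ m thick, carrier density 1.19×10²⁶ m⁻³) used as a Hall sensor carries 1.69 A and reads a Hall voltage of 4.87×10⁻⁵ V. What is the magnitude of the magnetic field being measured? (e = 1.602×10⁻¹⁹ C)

B ≈ 0.0665 T

From V_H = IB/(n e t), B = V_H n e t / I.
B = (4.87×10⁻⁵)(1.19×10²⁶)(1.602×10⁻¹⁹)(1.21×10⁻⁴)/1.69 ≈ 0.0665 T.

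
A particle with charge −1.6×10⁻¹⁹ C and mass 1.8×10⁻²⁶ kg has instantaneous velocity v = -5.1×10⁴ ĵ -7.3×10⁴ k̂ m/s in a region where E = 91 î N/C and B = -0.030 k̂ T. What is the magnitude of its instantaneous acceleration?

v×B = (1530, 0, 0) N/C.
E + v×B = (1620, 0, 0) N/C.
F = q(E + v×B) = (−1.6×10⁻¹⁹ C)·(1620, 0, 0) = (-2.59×10⁻¹⁶, 0, 0) N.
|a| = |F|/m = 2.594×10⁻¹⁶/1.8×10⁻²⁶ ≈ 1.44×10¹⁰ m/s².

|a| ≈ 1.44×10¹⁰ m/s²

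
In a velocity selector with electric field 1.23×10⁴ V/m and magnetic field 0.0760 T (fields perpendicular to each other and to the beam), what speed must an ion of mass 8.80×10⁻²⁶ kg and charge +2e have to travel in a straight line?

For undeflected motion the electric and magnetic forces balance: qE = qvB.
v = E/B = 1.23×10⁴/0.0760 = 1.62×10⁵ m/s.

v = 1.62×10⁵ m/s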